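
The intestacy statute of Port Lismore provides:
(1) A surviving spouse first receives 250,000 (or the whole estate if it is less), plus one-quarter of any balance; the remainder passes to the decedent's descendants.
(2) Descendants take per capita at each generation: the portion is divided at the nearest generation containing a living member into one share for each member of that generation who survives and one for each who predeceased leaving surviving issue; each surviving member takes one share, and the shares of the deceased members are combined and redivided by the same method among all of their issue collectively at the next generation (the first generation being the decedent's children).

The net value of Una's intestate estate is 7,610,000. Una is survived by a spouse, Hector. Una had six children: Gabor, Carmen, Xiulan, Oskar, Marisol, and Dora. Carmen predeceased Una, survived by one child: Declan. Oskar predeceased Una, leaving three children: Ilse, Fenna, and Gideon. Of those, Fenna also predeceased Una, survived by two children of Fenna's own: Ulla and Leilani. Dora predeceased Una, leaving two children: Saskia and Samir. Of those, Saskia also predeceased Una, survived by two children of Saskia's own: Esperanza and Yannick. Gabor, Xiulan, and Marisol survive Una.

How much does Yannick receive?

Yannick receives 230,000.

Hector first takes 250,000, leaving a balance of 7,360,000. Hector then takes one-quarter of the balance (1,840,000), for a total of 2,090,000. The remaining 5,520,000 passes to the descendants.
The descendants' portion (5,520,000) is divided at the children's generation into 6 shares of 920,000. Gabor, Xiulan, and Marisol each take 920,000. The 3 shares of the deceased (Carmen, Oskar, and Dora) are combined into a pool of 2,760,000.
That pool (2,760,000) is divided at the grandchildren's generation into 6 shares of 460,000. Declan, Ilse, Gideon, and Samir each take 460,000. The 2 shares of the deceased (Fenna and Saskia) are combined into a pool of 920,000.
That pool (920,000) is divided at the great-grandchildren's generation equally among Ulla, Leilani, Esperanza, and Yannick: 230,000 each.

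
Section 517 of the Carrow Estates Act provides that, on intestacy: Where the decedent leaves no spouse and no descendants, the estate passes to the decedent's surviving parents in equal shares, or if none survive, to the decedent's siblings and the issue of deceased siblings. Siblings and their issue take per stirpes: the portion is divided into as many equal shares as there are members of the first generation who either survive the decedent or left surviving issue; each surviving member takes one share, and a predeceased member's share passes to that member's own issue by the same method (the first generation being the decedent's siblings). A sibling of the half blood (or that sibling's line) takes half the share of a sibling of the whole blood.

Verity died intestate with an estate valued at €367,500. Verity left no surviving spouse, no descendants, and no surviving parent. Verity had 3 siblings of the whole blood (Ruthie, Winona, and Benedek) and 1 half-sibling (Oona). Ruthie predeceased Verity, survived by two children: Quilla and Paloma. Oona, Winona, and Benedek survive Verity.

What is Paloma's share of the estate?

Paloma receives €52,500.

The entire €367,500 passes to the siblings and their issue.
Counting each half-blood sibling's line as half a unit, there are 7/2 units in €367,500, so one unit is €105,000. Whole-blood lines (Ruthie, Winona, and Benedek) take €105,000 each; half-blood lines (Oona) take €52,500 each.
Ruthie's share (€105,000) is divided into 2 shares of €52,500: Quilla and Paloma each take €52,500.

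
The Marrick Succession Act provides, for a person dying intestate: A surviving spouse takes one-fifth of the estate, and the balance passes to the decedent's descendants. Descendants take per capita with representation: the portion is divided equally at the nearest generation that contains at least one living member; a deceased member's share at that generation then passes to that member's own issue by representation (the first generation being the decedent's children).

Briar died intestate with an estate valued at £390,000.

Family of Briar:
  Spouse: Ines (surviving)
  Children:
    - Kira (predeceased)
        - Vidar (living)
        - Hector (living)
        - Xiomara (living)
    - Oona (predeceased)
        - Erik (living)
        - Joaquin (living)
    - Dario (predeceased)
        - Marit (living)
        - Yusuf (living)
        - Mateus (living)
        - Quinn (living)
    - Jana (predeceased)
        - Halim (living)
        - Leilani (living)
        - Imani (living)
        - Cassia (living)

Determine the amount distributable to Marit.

Ines takes one-fifth of £390,000 = £78,000. The remaining £312,000 passes to the descendants.
No child survives, so the initial division is made at the grandchildren's generation.
The descendants' portion (£312,000) is divided into 13 shares of £24,000: Vidar, Hector, Xiomara, Erik, Joaquin, Marit, Yusuf, Mateus, Quinn, Halim, Leilani, Imani, and Cassia each take £24,000.

Marit receives £24,000.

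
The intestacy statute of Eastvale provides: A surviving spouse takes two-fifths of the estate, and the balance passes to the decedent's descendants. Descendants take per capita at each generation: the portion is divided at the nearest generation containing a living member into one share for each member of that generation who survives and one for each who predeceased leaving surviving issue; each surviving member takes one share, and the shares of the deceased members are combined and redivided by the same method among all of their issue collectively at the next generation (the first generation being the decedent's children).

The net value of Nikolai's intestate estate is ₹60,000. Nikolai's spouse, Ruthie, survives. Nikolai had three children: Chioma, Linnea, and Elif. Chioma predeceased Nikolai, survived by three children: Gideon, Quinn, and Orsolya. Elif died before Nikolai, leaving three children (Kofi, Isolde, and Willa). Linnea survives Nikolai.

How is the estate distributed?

Ruthie: ₹24,000; Gideon: ₹4,000; Quinn: ₹4,000; Orsolya: ₹4,000; Linnea: ₹12,000; Kofi: ₹4,000; Isolde: ₹4,000; Willa: ₹4,000

Ruthie takes two-fifths of ₹60,000 = ₹24,000. The remaining ₹36,000 passes to the descendants.
The descendants' portion (₹36,000) is divided at the children's generation into 3 shares of ₹12,000. Linnea takes ₹12,000. The 2 shares of the deceased (Chioma and Elif) are combined into a pool of ₹24,000.
That pool (₹24,000) is divided at the grandchildren's generation equally among Gideon, Quinn, Orsolya, Kofi, Isolde, and Willa: ₹4,000 each.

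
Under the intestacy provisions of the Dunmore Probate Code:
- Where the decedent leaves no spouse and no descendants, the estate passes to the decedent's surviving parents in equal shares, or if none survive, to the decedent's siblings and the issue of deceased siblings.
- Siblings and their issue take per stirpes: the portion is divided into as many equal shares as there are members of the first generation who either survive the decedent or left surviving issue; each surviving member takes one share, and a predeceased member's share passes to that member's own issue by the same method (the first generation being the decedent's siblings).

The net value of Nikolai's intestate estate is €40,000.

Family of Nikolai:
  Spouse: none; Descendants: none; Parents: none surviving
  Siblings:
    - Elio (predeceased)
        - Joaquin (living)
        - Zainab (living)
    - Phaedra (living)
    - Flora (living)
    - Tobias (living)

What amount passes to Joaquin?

The entire €40,000 passes to the siblings and their issue.
That amount (€40,000) is divided into 4 shares of €10,000: Phaedra, Flora, and Tobias each take €10,000; Elio's €10,000 share passes to Elio's issue.
Elio's share (€10,000) is divided into 2 shares of €5,000: Joaquin and Zainab each take €5,000.

Joaquin receives €5,000.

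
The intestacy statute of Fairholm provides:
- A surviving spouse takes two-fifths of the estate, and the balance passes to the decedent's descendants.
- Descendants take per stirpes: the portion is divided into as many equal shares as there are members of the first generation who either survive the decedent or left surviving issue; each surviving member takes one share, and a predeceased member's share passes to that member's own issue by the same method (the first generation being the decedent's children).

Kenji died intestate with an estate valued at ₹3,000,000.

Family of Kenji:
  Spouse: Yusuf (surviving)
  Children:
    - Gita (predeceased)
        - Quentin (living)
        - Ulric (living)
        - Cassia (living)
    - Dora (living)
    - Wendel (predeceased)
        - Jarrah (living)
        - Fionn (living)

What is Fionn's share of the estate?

Yusuf takes two-fifths of ₹3,000,000 = ₹1,200,000. The remaining ₹1,800,000 passes to the descendants.
The descendants' portion (₹1,800,000) is divided into 3 shares of ₹600,000: Dora takes ₹600,000; Gita's ₹600,000 share passes to Gita's issue; Wendel's ₹600,000 share passes to Wendel's issue.
Gita's share (₹600,000) is divided into 3 shares of ₹200,000: Quentin, Ulric, and Cassia each take ₹200,000.
Wendel's share (₹600,000) is divided into 2 shares of ₹300,000: Jarrah and Fionn each take ₹300,000.

Fionn receives ₹300,000.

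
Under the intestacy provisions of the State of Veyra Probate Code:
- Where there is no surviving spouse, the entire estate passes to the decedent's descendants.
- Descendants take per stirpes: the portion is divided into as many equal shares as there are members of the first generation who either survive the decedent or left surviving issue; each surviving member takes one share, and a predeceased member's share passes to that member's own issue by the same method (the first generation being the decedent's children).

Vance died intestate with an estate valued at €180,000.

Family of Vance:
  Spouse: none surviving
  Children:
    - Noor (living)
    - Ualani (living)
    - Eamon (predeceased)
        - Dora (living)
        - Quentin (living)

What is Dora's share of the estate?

Dora receives €30,000.

The entire €180,000 passes to the descendants.
That amount (€180,000) is divided into 3 shares of €60,000: Noor and Ualani each take €60,000; Eamon's €60,000 share passes to Eamon's issue.
Eamon's share (€60,000) is divided into 2 shares of €30,000: Dora and Quentin each take €30,000.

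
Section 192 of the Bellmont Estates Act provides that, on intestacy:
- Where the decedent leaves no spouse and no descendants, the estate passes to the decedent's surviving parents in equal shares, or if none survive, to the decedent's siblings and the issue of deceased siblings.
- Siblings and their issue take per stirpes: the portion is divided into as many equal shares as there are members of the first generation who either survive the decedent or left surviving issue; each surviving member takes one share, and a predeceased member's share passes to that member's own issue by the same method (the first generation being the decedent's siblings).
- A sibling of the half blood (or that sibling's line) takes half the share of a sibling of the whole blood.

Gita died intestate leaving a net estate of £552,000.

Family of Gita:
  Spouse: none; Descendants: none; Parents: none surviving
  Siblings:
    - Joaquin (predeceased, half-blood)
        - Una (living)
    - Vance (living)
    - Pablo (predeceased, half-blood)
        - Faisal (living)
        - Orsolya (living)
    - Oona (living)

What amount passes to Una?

Una receives £92,000.

The entire £552,000 passes to the siblings and their issue.
Counting each half-blood sibling's line as half a unit, there are 3 units in £552,000, so one unit is £184,000. Whole-blood lines (Vance and Oona) take £184,000 each; half-blood lines (Joaquin and Pablo) take £92,000 each.
Joaquin's share (£92,000) passes entirely to Una.
Pablo's share (£92,000) is divided into 2 shares of £46,000: Faisal and Orsolya each take £46,000.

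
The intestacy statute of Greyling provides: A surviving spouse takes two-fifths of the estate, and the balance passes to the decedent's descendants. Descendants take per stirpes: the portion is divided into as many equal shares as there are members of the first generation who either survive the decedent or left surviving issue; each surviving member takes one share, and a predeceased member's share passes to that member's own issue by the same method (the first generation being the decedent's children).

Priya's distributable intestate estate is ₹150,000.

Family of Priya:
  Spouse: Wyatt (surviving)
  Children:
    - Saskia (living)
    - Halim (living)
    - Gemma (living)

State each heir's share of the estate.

Wyatt: ₹60,000; Saskia: ₹30,000; Halim: ₹30,000; Gemma: ₹30,000

Wyatt takes two-fifths of ₹150,000 = ₹60,000. The remaining ₹90,000 passes to the descendants.
The descendants' portion (₹90,000) is divided into 3 shares of ₹30,000: Saskia, Halim, and Gemma each take ₹30,000.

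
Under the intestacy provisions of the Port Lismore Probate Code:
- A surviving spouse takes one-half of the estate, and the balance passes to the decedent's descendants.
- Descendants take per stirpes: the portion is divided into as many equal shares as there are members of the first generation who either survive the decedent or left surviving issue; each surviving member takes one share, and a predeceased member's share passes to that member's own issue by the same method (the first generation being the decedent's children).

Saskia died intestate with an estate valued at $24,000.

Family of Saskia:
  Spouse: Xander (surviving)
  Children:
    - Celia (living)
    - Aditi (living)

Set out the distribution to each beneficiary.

Xander takes one-half of $24,000 = $12,000. The remaining $12,000 passes to the descendants.
The descendants' portion ($12,000) is divided into 2 shares of $6,000: Celia and Aditi each take $6,000.

Xander: $12,000; Celia: $6,000; Aditi: $6,000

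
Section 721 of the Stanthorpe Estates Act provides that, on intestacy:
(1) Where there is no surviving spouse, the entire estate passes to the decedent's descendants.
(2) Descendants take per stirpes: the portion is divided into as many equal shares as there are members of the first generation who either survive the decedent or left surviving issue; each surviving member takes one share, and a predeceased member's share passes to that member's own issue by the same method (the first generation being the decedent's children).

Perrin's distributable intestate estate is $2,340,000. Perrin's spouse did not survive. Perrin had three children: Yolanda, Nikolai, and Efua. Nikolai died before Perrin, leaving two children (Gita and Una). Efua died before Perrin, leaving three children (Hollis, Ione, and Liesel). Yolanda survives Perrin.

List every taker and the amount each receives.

The entire $2,340,000 passes to the descendants.
That amount ($2,340,000) is divided into 3 shares of $780,000: Yolanda takes $780,000; Nikolai's $780,000 share passes to Nikolai's issue; Efua's $780,000 share passes to Efua's issue.
Nikolai's share ($780,000) is divided into 2 shares of $390,000: Gita and Una each take $390,000.
Efua's share ($780,000) is divided into 3 shares of $260,000: Hollis, Ione, and Liesel each take $260,000.

Yolanda: $780,000; Gita: $390,000; Una: $390,000; Hollis: $260,000; Ione: $260,000; Liesel: $260,000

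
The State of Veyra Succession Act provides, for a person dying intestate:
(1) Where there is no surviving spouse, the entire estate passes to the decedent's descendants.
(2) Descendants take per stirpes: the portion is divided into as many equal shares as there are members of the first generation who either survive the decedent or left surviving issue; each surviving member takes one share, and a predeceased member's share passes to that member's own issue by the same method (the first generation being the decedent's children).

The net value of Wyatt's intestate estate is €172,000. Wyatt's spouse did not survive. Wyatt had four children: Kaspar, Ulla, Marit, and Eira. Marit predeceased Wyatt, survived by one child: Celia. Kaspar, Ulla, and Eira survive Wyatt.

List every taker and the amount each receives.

Kaspar: €43,000; Ulla: €43,000; Celia: €43,000; Eira: €43,000

The entire €172,000 passes to the descendants.
That amount (€172,000) is divided into 4 shares of €43,000: Kaspar, Ulla, and Eira each take €43,000; Marit's €43,000 share passes to Marit's issue.
Marit's share (€43,000) passes entirely to Celia.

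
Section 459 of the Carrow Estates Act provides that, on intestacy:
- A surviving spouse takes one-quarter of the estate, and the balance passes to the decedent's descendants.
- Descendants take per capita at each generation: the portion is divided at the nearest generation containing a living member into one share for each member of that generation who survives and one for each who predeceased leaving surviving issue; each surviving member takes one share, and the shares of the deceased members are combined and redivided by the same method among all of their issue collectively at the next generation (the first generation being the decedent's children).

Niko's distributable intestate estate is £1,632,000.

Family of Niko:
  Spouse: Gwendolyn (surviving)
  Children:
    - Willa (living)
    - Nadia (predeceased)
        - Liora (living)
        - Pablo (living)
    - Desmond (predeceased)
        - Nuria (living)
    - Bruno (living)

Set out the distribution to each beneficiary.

Gwendolyn takes one-quarter of £1,632,000 = £408,000. The remaining £1,224,000 passes to the descendants.
The descendants' portion (£1,224,000) is divided at the children's generation into 4 shares of £306,000. Willa and Bruno each take £306,000. The 2 shares of the deceased (Nadia and Desmond) are combined into a pool of £612,000.
That pool (£612,000) is divided at the grandchildren's generation equally among Liora, Pablo, and Nuria: £204,000 each.

Gwendolyn: £408,000; Willa: £306,000; Liora: £204,000; Pablo: £204,000; Nuria: £204,000; Bruno: £306,000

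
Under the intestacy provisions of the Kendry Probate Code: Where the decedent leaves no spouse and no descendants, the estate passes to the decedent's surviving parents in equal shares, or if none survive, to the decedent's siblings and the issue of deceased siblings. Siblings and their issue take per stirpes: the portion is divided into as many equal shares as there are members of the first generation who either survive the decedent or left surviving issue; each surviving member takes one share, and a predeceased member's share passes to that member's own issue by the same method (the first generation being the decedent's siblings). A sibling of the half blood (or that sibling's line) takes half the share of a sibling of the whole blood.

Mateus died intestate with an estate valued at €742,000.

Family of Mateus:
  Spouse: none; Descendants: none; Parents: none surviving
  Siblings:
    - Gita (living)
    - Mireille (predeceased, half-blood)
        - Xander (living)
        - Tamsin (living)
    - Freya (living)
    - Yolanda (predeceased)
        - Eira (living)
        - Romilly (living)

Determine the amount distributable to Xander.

The entire €742,000 passes to the siblings and their issue.
Counting each half-blood sibling's line as half a unit, there are 7/2 units in €742,000, so one unit is €212,000. Whole-blood lines (Gita, Freya, and Yolanda) take €212,000 each; half-blood lines (Mireille) take €106,000 each.
Mireille's share (€106,000) is divided into 2 shares of €53,000: Xander and Tamsin each take €53,000.
Yolanda's share (€212,000) is divided into 2 shares of €106,000: Eira and Romilly each take €106,000.

Xander receives €53,000.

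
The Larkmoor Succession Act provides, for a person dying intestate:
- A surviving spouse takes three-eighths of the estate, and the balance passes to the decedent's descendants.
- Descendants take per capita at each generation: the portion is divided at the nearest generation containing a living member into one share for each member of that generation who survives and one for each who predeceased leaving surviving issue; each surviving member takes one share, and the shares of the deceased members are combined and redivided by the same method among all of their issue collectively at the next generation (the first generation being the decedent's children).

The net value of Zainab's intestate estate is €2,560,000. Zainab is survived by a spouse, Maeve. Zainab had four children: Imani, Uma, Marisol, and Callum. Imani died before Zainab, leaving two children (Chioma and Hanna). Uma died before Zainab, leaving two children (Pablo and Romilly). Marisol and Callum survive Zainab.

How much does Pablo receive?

Pablo receives €200,000.

Maeve takes three-eighths of €2,560,000 = €960,000. The remaining €1,600,000 passes to the descendants.
The descendants' portion (€1,600,000) is divided at the children's generation into 4 shares of €400,000. Marisol and Callum each take €400,000. The 2 shares of the deceased (Imani and Uma) are combined into a pool of €800,000.
That pool (€800,000) is divided at the grandchildren's generation equally among Chioma, Hanna, Pablo, and Romilly: €200,000 each.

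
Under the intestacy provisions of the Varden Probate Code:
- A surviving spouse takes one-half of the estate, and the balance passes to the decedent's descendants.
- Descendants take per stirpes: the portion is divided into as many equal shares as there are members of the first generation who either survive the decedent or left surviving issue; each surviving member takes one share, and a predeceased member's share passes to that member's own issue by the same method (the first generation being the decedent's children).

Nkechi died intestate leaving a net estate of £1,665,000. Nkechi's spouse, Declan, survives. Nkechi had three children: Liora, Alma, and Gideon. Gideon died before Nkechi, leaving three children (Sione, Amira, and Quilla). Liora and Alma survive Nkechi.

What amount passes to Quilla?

Declan takes one-half of £1,665,000 = £832,500. The remaining £832,500 passes to the descendants.
The descendants' portion (£832,500) is divided into 3 shares of £277,500: Liora and Alma each take £277,500; Gideon's £277,500 share passes to Gideon's issue.
Gideon's share (£277,500) is divided into 3 shares of £92,500: Sione, Amira, and Quilla each take £92,500.

Quilla receives £92,500.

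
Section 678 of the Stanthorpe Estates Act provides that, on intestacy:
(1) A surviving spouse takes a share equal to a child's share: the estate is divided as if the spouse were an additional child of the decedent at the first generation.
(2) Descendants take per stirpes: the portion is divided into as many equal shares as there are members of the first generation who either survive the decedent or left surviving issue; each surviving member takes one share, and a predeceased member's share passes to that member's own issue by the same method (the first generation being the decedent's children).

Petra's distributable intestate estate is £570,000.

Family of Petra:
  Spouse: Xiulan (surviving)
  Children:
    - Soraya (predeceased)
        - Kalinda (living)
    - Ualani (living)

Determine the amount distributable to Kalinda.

Kalinda receives £190,000.

The spouse counts as an additional share at the children's level, so there are 3 primary shares of £190,000. Xiulan takes one such share (£190,000).
The children's combined portion (£380,000) is divided into 2 shares of £190,000: Ualani takes £190,000; Soraya's £190,000 share passes to Soraya's issue.
Soraya's share (£190,000) passes entirely to Kalinda.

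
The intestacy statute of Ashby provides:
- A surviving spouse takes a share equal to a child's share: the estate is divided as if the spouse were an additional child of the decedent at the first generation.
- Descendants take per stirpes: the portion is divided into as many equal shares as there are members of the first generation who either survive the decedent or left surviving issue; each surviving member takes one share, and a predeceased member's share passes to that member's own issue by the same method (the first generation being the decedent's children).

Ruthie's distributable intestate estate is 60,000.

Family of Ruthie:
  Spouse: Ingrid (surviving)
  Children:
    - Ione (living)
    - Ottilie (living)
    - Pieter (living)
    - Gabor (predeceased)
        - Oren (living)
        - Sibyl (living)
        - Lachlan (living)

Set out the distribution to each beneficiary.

The spouse counts as an additional share at the children's level, so there are 5 primary shares of 12,000. Ingrid takes one such share (12,000).
The children's combined portion (48,000) is divided into 4 shares of 12,000: Ione, Ottilie, and Pieter each take 12,000; Gabor's 12,000 share passes to Gabor's issue.
Gabor's share (12,000) is divided into 3 shares of 4,000: Oren, Sibyl, and Lachlan each take 4,000.

Ingrid: 12,000; Ione: 12,000; Ottilie: 12,000; Pieter: 12,000; Oren: 4,000; Sibyl: 4,000; Lachlan: 4,000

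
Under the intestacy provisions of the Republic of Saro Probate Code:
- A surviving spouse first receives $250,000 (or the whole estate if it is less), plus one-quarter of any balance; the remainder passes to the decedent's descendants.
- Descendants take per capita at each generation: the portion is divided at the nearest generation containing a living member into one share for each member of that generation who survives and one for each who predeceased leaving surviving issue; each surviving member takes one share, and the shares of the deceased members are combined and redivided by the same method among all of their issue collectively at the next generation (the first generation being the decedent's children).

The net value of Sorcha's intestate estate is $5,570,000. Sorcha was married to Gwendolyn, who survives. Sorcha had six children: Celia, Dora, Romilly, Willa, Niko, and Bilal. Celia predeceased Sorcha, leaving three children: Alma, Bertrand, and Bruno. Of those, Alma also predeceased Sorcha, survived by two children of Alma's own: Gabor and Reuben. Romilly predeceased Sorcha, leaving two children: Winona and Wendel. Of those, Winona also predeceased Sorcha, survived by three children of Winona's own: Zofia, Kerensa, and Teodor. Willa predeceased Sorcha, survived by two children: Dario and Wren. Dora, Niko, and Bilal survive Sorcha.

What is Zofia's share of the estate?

Zofia receives $114,000.

Gwendolyn first takes $250,000, leaving a balance of $5,320,000. Gwendolyn then takes one-quarter of the balance ($1,330,000), for a total of $1,580,000. The remaining $3,990,000 passes to the descendants.
The descendants' portion ($3,990,000) is divided at the children's generation into 6 shares of $665,000. Dora, Niko, and Bilal each take $665,000. The 3 shares of the deceased (Celia, Romilly, and Willa) are combined into a pool of $1,995,000.
That pool ($1,995,000) is divided at the grandchildren's generation into 7 shares of $285,000. Bertrand, Bruno, Wendel, Dario, and Wren each take $285,000. The 2 shares of the deceased (Alma and Winona) are combined into a pool of $570,000.
That pool ($570,000) is divided at the great-grandchildren's generation equally among Gabor, Reuben, Zofia, Kerensa, and Teodor: $114,000 each.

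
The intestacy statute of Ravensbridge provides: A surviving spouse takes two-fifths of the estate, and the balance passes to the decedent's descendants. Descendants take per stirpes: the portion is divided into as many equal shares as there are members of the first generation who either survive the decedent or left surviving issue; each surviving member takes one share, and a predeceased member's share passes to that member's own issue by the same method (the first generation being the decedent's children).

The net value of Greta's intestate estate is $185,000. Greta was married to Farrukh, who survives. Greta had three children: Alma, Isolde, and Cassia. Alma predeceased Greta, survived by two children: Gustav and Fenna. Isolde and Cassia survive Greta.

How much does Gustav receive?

Farrukh takes two-fifths of $185,000 = $74,000. The remaining $111,000 passes to the descendants.
The descendants' portion ($111,000) is divided into 3 shares of $37,000: Isolde and Cassia each take $37,000; Alma's $37,000 share passes to Alma's issue.
Alma's share ($37,000) is divided into 2 shares of $18,500: Gustav and Fenna each take $18,500.

Gustav receives $18,500.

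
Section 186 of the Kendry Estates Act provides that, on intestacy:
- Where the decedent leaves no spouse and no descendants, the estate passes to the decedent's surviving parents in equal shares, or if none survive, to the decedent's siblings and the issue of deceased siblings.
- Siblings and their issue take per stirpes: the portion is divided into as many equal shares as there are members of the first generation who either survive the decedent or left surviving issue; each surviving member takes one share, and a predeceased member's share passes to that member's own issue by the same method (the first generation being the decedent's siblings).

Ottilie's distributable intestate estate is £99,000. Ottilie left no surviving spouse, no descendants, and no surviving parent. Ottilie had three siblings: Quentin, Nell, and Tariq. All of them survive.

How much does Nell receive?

The entire £99,000 passes to the siblings and their issue.
That amount (£99,000) is divided into 3 shares of £33,000: Quentin, Nell, and Tariq each take £33,000.

Nell receives £33,000.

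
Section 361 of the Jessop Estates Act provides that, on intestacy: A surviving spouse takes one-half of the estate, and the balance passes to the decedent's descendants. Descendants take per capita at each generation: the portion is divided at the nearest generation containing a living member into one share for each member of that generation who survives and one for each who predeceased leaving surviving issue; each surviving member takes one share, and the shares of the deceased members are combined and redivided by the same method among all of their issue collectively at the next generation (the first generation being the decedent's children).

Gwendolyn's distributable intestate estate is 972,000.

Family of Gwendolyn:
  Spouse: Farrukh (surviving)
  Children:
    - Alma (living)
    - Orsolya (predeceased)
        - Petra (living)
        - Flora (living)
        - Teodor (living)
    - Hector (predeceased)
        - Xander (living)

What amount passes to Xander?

Xander receives 81,000.

Farrukh takes one-half of 972,000 = 486,000. The remaining 486,000 passes to the descendants.
The descendants' portion (486,000) is divided at the children's generation into 3 shares of 162,000. Alma takes 162,000. The 2 shares of the deceased (Orsolya and Hector) are combined into a pool of 324,000.
That pool (324,000) is divided at the grandchildren's generation equally among Petra, Flora, Teodor, and Xander: 81,000 each.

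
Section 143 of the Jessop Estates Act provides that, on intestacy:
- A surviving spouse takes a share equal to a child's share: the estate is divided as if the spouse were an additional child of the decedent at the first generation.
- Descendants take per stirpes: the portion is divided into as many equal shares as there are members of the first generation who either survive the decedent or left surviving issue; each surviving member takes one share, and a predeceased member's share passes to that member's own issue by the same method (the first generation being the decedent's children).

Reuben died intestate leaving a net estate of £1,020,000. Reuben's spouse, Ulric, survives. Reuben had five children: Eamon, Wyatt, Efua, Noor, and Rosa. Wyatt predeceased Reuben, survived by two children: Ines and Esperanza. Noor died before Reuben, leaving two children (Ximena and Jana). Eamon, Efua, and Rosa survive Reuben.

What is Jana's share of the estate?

Jana receives £85,000.

The spouse counts as an additional share at the children's level, so there are 6 primary shares of £170,000. Ulric takes one such share (£170,000).
The children's combined portion (£850,000) is divided into 5 shares of £170,000: Eamon, Efua, and Rosa each take £170,000; Wyatt's £170,000 share passes to Wyatt's issue; Noor's £170,000 share passes to Noor's issue.
Wyatt's share (£170,000) is divided into 2 shares of £85,000: Ines and Esperanza each take £85,000.
Noor's share (£170,000) is divided into 2 shares of £85,000: Ximena and Jana each take £85,000.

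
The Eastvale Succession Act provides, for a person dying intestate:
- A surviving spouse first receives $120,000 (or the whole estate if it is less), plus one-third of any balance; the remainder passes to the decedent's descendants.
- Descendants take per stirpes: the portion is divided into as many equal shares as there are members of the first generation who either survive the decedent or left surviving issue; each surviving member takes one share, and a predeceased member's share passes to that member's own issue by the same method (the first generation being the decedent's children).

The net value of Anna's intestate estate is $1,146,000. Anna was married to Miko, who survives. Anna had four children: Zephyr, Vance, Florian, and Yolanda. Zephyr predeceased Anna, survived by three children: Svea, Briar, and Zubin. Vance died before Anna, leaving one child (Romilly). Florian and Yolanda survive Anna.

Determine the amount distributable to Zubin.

Zubin receives $57,000.

Miko first takes $120,000, leaving a balance of $1,026,000. Miko then takes one-third of the balance ($342,000), for a total of $462,000. The remaining $684,000 passes to the descendants.
The descendants' portion ($684,000) is divided into 4 shares of $171,000: Florian and Yolanda each take $171,000; Zephyr's $171,000 share passes to Zephyr's issue; Vance's $171,000 share passes to Vance's issue.
Zephyr's share ($171,000) is divided into 3 shares of $57,000: Svea, Briar, and Zubin each take $57,000.
Vance's share ($171,000) passes entirely to Romilly.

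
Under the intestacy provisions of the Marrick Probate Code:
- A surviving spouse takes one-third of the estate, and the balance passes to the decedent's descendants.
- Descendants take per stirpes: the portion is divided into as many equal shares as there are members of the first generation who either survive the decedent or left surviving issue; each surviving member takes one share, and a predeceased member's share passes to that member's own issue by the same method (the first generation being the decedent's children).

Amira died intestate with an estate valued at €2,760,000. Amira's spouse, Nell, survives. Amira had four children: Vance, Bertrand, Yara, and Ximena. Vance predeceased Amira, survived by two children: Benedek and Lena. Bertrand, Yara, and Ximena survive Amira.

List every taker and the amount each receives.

Nell: €920,000; Benedek: €230,000; Lena: €230,000; Bertrand: €460,000; Yara: €460,000; Ximena: €460,000

Nell takes one-third of €2,760,000 = €920,000. The remaining €1,840,000 passes to the descendants.
The descendants' portion (€1,840,000) is divided into 4 shares of €460,000: Bertrand, Yara, and Ximena each take €460,000; Vance's €460,000 share passes to Vance's issue.
Vance's share (€460,000) is divided into 2 shares of €230,000: Benedek and Lena each take €230,000.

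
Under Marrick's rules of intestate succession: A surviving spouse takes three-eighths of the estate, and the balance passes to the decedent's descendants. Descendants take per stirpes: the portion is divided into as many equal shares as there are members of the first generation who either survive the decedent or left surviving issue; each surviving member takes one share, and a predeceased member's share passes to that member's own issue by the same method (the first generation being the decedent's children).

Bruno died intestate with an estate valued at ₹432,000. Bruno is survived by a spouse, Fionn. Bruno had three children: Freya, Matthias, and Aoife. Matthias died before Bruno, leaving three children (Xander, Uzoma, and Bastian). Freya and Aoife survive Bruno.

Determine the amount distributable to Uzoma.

Uzoma receives ₹30,000.

Fionn takes three-eighths of ₹432,000 = ₹162,000. The remaining ₹270,000 passes to the descendants.
The descendants' portion (₹270,000) is divided into 3 shares of ₹90,000: Freya and Aoife each take ₹90,000; Matthias's ₹90,000 share passes to Matthias's issue.
Matthias's share (₹90,000) is divided into 3 shares of ₹30,000: Xander, Uzoma, and Bastian each take ₹30,000.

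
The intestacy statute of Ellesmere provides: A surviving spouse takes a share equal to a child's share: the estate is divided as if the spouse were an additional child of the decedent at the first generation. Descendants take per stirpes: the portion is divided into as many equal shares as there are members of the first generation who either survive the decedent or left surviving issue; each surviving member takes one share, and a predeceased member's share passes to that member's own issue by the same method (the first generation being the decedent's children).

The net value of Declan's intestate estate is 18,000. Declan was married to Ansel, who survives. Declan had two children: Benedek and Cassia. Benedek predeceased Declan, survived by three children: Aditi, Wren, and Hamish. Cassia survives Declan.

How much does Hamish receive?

Hamish receives 2,000.

The spouse counts as an additional share at the children's level, so there are 3 primary shares of 6,000. Ansel takes one such share (6,000).
The children's combined portion (12,000) is divided into 2 shares of 6,000: Cassia takes 6,000; Benedek's 6,000 share passes to Benedek's issue.
Benedek's share (6,000) is divided into 3 shares of 2,000: Aditi, Wren, and Hamish each take 2,000.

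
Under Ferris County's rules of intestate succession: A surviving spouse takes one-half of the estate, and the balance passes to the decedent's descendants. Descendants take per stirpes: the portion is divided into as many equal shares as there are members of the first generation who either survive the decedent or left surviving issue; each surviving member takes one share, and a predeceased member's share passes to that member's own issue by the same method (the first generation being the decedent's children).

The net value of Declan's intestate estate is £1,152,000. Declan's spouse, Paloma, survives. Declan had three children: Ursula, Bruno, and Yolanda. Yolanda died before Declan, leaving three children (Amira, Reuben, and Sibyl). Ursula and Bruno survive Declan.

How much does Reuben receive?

Reuben receives £64,000.

Paloma takes one-half of £1,152,000 = £576,000. The remaining £576,000 passes to the descendants.
The descendants' portion (£576,000) is divided into 3 shares of £192,000: Ursula and Bruno each take £192,000; Yolanda's £192,000 share passes to Yolanda's issue.
Yolanda's share (£192,000) is divided into 3 shares of £64,000: Amira, Reuben, and Sibyl each take £64,000.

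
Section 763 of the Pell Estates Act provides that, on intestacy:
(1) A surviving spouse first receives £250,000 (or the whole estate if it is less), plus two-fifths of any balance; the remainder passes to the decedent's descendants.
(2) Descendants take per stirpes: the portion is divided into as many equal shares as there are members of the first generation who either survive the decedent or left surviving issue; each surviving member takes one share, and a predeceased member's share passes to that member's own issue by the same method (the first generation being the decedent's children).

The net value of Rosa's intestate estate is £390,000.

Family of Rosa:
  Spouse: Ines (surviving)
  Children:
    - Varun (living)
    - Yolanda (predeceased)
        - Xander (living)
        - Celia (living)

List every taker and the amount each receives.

Ines first takes £250,000, leaving a balance of £140,000. Ines then takes two-fifths of the balance (£56,000), for a total of £306,000. The remaining £84,000 passes to the descendants.
The descendants' portion (£84,000) is divided into 2 shares of £42,000: Varun takes £42,000; Yolanda's £42,000 share passes to Yolanda's issue.
Yolanda's share (£42,000) is divided into 2 shares of £21,000: Xander and Celia each take £21,000.

Ines: £306,000; Varun: £42,000; Xander: £21,000; Celia: £21,000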